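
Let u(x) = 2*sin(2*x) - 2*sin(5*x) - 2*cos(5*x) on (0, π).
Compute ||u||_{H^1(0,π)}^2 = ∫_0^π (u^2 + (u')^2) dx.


||u||_{H^1(0,π)}^2 = 832/21 + 114*π

u'(x) = 10*sin(5*x) + 4*cos(2*x) - 10*cos(5*x).
Expand u² and (u')² and integrate term by term on (0, π), using: for integers n ≥ 1, ∫_0^π sin²(nx) dx = ∫_0^π cos²(nx) dx = π/2; for n ≠ n', ∫_0^π sin(nx)sin(n'x) dx = ∫_0^π cos(nx)cos(n'x) dx = 0; and by product-to-sum, ∫_0^π sin(nx)cos(n'x) dx = ½∫_0^π [sin((n+n')x) + sin((n−n')x)] dx, which is 0 when n+n' is even and 2n/(n²−n'²) when n+n' is odd (it need not vanish on (0, π)).
  u² squared terms: (-2)²·∫cos(5x)² dx = 4·π/2 = 2*π;  (-2)²·∫sin(5x)² dx = 4·π/2 = 2*π;  (2)²·∫sin(2x)² dx = 4·π/2 = 2*π.
  u² cross terms: 2·(-2)·(-2)·∫cos(5x)·sin(5x) dx = 8·(0) = 0;  2·(-2)·(2)·∫cos(5x)·sin(2x) dx = -8·(-4/21) = 32/21;  2·(-2)·(2)·∫sin(5x)·sin(2x) dx = -8·(0) = 0.
  So ∫_0^π u² dx = 2*π + 2*π + 2*π + 0 + 32/21 + 0 = 32/21 + 6*π.
  (u')² squared terms: (-10)²·∫cos(5x)² dx = 100·π/2 = 50*π;  (4)²·∫cos(2x)² dx = 16·π/2 = 8*π;  (10)²·∫sin(5x)² dx = 100·π/2 = 50*π.
  (u')² cross terms: 2·(-10)·(4)·∫cos(5x)·cos(2x) dx = -80·(0) = 0;  2·(-10)·(10)·∫cos(5x)·sin(5x) dx = -200·(0) = 0;  2·(4)·(10)·∫cos(2x)·sin(5x) dx = 80·(10/21) = 800/21.
  So ∫_0^π (u')² dx = 50*π + 8*π + 50*π + 0 + 0 + 800/21 = 800/21 + 108*π.
||u||_{H^1}^2 = (32/21 + 6*π) + (800/21 + 108*π) = 832/21 + 114*π.


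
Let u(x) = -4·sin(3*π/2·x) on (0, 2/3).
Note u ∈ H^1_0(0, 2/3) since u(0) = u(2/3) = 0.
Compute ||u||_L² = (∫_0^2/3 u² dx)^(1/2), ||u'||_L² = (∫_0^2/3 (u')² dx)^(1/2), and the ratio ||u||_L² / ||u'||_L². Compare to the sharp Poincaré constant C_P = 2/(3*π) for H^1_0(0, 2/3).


||u||_L² / ||u'||_L² = 2/(3*π) = C_P.

u(x) = -4·sin(3*π/2·x), so u'(x) = -6*π*cos(3*π*x/2).
Writing u(x) = A·sin(kπx/L) with A = -4 and k = 1, use ∫_0^L sin²(kπx/L) dx = L/2 and ∫_0^L cos²(kπx/L) dx = L/2.
u² = 16·sin²(3*π/2·x) and (u')² = 36*π^2·cos²(3*π/2·x), and each of sin², cos² integrates to L/2 = 1/3 over (0, 2/3).
∫_0^2/3 u² dx = 16/3, so ||u||_L² = 4*sqrt(3)/3.
∫_0^2/3 (u')² dx = 12*π^2, so ||u'||_L² = 2*sqrt(3)*π.
Ratio ||u||_L² / ||u'||_L² = 2/(3*π).
Sharp Poincaré constant on H^1_0(0, 2/3) is C_P = L/π = 2/(3*π), achieved by sin(3*π/2·x).
This is the k = 1 eigenfunction (up to amplitude), so the ratio equals the sharp Poincaré constant exactly.


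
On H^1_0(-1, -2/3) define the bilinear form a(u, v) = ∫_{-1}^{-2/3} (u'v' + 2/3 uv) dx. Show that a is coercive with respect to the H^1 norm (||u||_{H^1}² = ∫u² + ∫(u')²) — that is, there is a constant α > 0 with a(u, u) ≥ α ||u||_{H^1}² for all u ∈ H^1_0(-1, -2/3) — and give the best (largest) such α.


α = (2 + 27*π^2)/(3*(1 + 9*π^2))

Coercivity of a(·,·) on H^1_0(-1, -2/3) means a(u, u) ≥ α ||u||_{H^1}² for every u ∈ H^1_0.
The interval has length L = 1/3, and Poincaré/coercivity depend only on L. Here a(u, u) = ∫(u')² + (2/3)·∫u².
Here 0 < c = 2/3 < 1. The condition a(u,u) ≥ α||u||_{H^1}² reads (1−α)∫(u')² ≥ (α−c)∫u². Any admissible α is ≤ 1 (rapidly oscillating u have ∫u²/∫(u')² → 0), and α = 1 would force 0 ≥ (1−c)∫u², impossible since c < 1; so 1−α > 0. By the sharp Poincaré inequality on H^1_0 of an interval of length L, ∫(u')² ≥ (π/L)²∫u² with equality for the first sine mode sin(π(x−x₀)/L) (x₀ the left endpoint), so the inequality holds for all u iff (1−α)(π/L)² ≥ α − c, i.e. α ≤ ((π/L)² + c)/((π/L)² + 1) = (1 + c(L/π)²)/(1 + (L/π)²). With (π/L)² = 9*π^2 and c = 2/3, the largest admissible constant is α = ((π/L)² + c)/((π/L)² + 1).
Simplifying, α = (2 + 27*π^2)/(3*(1 + 9*π^2)).


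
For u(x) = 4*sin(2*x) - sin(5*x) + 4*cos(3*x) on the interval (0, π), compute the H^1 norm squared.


||u||_{H^1(0,π)}^2 = -256 + 133*π

u'(x) = -12*sin(3*x) + 8*cos(2*x) - 5*cos(5*x).
Expand u² and (u')² and integrate term by term on (0, π), using: for integers n ≥ 1, ∫_0^π sin²(nx) dx = ∫_0^π cos²(nx) dx = π/2; for n ≠ n', ∫_0^π sin(nx)sin(n'x) dx = ∫_0^π cos(nx)cos(n'x) dx = 0; and by product-to-sum, ∫_0^π sin(nx)cos(n'x) dx = ½∫_0^π [sin((n+n')x) + sin((n−n')x)] dx, which is 0 when n+n' is even and 2n/(n²−n'²) when n+n' is odd (it need not vanish on (0, π)).
  u² squared terms: (-1)²·∫sin(5x)² dx = 1·π/2 = π/2;  (4)²·∫cos(3x)² dx = 16·π/2 = 8*π;  (4)²·∫sin(2x)² dx = 16·π/2 = 8*π.
  u² cross terms: 2·(-1)·(4)·∫sin(5x)·cos(3x) dx = -8·(0) = 0;  2·(-1)·(4)·∫sin(5x)·sin(2x) dx = -8·(0) = 0;  2·(4)·(4)·∫cos(3x)·sin(2x) dx = 32·(-4/5) = -128/5.
  So ∫_0^π u² dx = π/2 + 8*π + 8*π + 0 + 0 − 128/5 = -128/5 + 33*π/2.
  (u')² squared terms: (-12)²·∫sin(3x)² dx = 144·π/2 = 72*π;  (-5)²·∫cos(5x)² dx = 25·π/2 = 25*π/2;  (8)²·∫cos(2x)² dx = 64·π/2 = 32*π.
  (u')² cross terms: 2·(-12)·(-5)·∫sin(3x)·cos(5x) dx = 120·(0) = 0;  2·(-12)·(8)·∫sin(3x)·cos(2x) dx = -192·(6/5) = -1152/5;  2·(-5)·(8)·∫cos(5x)·cos(2x) dx = -80·(0) = 0.
  So ∫_0^π (u')² dx = 72*π + 25*π/2 + 32*π + 0 − 1152/5 + 0 = -1152/5 + 233*π/2.
||u||_{H^1}^2 = (-128/5 + 33*π/2) + (-1152/5 + 233*π/2) = -256 + 133*π.


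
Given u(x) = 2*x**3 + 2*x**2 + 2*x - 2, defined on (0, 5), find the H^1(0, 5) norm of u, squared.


||u||_{H^1}^2 = 2196940/21

The H^1 norm (squared) on an interval (0, L) is
  ||u||_{H^1}^2 = ∫_0^L u(x)^2 dx + ∫_0^L u'(x)^2 dx.
Compute u'(x) = 6*x**2 + 4*x + 2.
Then u(x)^2 = 4*x**6 + 8*x**5 + 12*x**4 - 4*x**2 - 8*x + 4 and u'(x)^2 = 36*x**4 + 48*x**3 + 40*x**2 + 16*x + 4.
Integrate each monomial from 0 to 5 using ∫_0^5 c·x^n dx = c·5^(n+1)/(n+1):
  ∫_0^5 u(x)^2 dx = ∫_0^5 (4*x^6 + 8*x^5 + 12*x^4 - 4*x^2 - 8*x + 4) dx. Term by term:
    ∫_0^5 4*x^6 dx = 312500/7;  ∫_0^5 8*x^5 dx = 62500/3;  ∫_0^5 12*x^4 dx = 7500;
    ∫_0^5 -4*x^2 dx = -500/3;  ∫_0^5 -8*x dx = -100;  ∫_0^5 4 dx = 20.
  Sum: 312500/7 + 62500/3 + 7500 − 500/3 − 100 + 20 = 1527320/21.
  ∫_0^5 u'(x)^2 dx = ∫_0^5 (36*x^4 + 48*x^3 + 40*x^2 + 16*x + 4) dx. Term by term:
    ∫_0^5 36*x^4 dx = 22500;  ∫_0^5 48*x^3 dx = 7500;  ∫_0^5 40*x^2 dx = 5000/3;
    ∫_0^5 16*x dx = 200;  ∫_0^5 4 dx = 20.
  Sum: 22500 + 7500 + 5000/3 + 200 + 20 = 95660/3.
Adding: ||u||_{H^1}^2 = 1527320/21 + 95660/3 = 2196940/21.


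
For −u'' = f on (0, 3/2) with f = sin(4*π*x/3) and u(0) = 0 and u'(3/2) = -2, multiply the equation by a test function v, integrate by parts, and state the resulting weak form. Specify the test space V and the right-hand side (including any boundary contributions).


V = {v ∈ H^1(0, 3/2) : v(0) = 0} (test functions vanish at x = 0 where u is specified); weak form: ∫_0^3/2 u'v' dx = ∫_0^3/2 (sin(4*π*x/3)) v dx − 2·v(3/2) for all v ∈ V.

Multiply both sides by a test function v and integrate from 0 to 3/2:
  ∫_0^3/2 −u''(x) v(x) dx = ∫_0^3/2 f(x) v(x) dx.
Integrate the LHS by parts once:
  ∫_0^3/2 −u'' v dx = −[u'(x) v(x)]_0^3/2 + ∫_0^3/2 u'(x) v'(x) dx.
Thus ∫_0^3/2 u'(x) v'(x) dx = ∫_0^3/2 f(x) v(x) dx + [u'(x) v(x)]_0^3/2.
Choose V so that boundary terms are either known or forced to vanish.
Mixed BC: u(0) = 0 (Dirichlet) and u'(3/2) = -2 (Neumann). Define V = {v ∈ H^1(0, 3/2) : v(0) = 0}. Then [u' v]_0^3/2 = u'(3/2)·v(3/2) − u'(0)·0 = − 2·v(3/2).
Weak formulation: find u (satisfying any essential BC) such that ∫_0^3/2 u'(x) v'(x) dx = ∫_0^3/2 f v dx − 2·v(3/2) for all v ∈ V (Dirichlet at 0 absorbed into V; Neumann datum at x = 3/2 contributes the boundary term).
Substituting f(x) = sin(4*π*x/3), the right-hand side is ∫_0^3/2 (sin(4*π*x/3)) v dx − 2·v(3/2).


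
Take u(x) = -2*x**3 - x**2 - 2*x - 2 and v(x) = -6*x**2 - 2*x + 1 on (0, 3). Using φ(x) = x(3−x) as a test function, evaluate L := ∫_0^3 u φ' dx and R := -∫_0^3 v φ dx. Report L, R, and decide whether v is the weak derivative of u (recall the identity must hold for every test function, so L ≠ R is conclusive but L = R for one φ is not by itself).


LHS = 477/5, RHS = 819/10. No, v is not the weak derivative of u.

u(x) = -2*x**3 - x**2 - 2*x - 2, classical derivative u'(x) = -6*x**2 - 2*x - 2.
φ(x) = x(3−x), so φ'(x) = 3 - 2*x.
Note φ(0) = φ(3) = 0, so the boundary term u·φ vanishes.
LHS = ∫_0^3 u(x) φ'(x) dx = ∫_0^3 (4*x^4 - 4*x^3 + x^2 - 2*x - 6) dx. Term by term:
  ∫_0^3 4*x^4 dx = 972/5;  ∫_0^3 -4*x^3 dx = -81;  ∫_0^3 x^2 dx = 9;
  ∫_0^3 -2*x dx = -9;  ∫_0^3 -6 dx = -18.
Sum: 972/5 − 81 + 9 − 9 − 18 = 477/5.
So LHS = 477/5.
∫_0^3 v(x) φ(x) dx = ∫_0^3 (6*x^4 - 16*x^3 - 7*x^2 + 3*x) dx. Term by term:
  ∫_0^3 6*x^4 dx = 1458/5;  ∫_0^3 -16*x^3 dx = -324;  ∫_0^3 -7*x^2 dx = -63;
  ∫_0^3 3*x dx = 27/2.
Sum: 1458/5 − 324 − 63 + 27/2 = -819/10.
So RHS = -∫_0^3 v(x) φ(x) dx = 819/10.
LHS − RHS = 27/2 ≠ 0, so the identity fails.
(For a valid weak derivative the identity must hold for EVERY test function, in particular this one. The failure shows v is NOT the weak derivative of u.)
Correct weak derivative would be u'(x) = -6*x**2 - 2*x - 2.


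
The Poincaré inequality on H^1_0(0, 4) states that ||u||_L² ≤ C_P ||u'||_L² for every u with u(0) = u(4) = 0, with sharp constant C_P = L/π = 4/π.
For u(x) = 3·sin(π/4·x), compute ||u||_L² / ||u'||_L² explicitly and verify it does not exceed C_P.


||u||_L² / ||u'||_L² = 4/π = C_P.

u(x) = 3·sin(π/4·x), so u'(x) = 3*π*cos(π*x/4)/4.
Writing u(x) = A·sin(kπx/L) with A = 3 and k = 1, use ∫_0^L sin²(kπx/L) dx = L/2 and ∫_0^L cos²(kπx/L) dx = L/2.
u² = 9·sin²(π/4·x) and (u')² = 9*π^2/16·cos²(π/4·x), and each of sin², cos² integrates to L/2 = 2 over (0, 4).
∫_0^4 u² dx = 18, so ||u||_L² = 3*sqrt(2).
∫_0^4 (u')² dx = 9*π^2/8, so ||u'||_L² = 3*sqrt(2)*π/4.
Ratio ||u||_L² / ||u'||_L² = 4/π.
Sharp Poincaré constant on H^1_0(0, 4) is C_P = L/π = 4/π, achieved by sin(π/4·x).
This is the k = 1 eigenfunction (up to amplitude), so the ratio equals the sharp Poincaré constant exactly.


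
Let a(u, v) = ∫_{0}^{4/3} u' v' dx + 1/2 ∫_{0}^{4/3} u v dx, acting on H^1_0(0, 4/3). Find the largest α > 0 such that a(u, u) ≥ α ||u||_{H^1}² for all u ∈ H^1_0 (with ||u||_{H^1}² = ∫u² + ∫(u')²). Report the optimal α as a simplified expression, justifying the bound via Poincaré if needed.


α = (8 + 9*π^2)/(16 + 9*π^2)

Coercivity of a(·,·) on H^1_0(0, 4/3) means a(u, u) ≥ α ||u||_{H^1}² for every u ∈ H^1_0.
The interval has length L = 4/3, and Poincaré/coercivity depend only on L. Here a(u, u) = ∫(u')² + (1/2)·∫u².
Here 0 < c = 1/2 < 1. The condition a(u,u) ≥ α||u||_{H^1}² reads (1−α)∫(u')² ≥ (α−c)∫u². Any admissible α is ≤ 1 (rapidly oscillating u have ∫u²/∫(u')² → 0), and α = 1 would force 0 ≥ (1−c)∫u², impossible since c < 1; so 1−α > 0. By the sharp Poincaré inequality on H^1_0 of an interval of length L, ∫(u')² ≥ (π/L)²∫u² with equality for the first sine mode sin(π(x−x₀)/L) (x₀ the left endpoint), so the inequality holds for all u iff (1−α)(π/L)² ≥ α − c, i.e. α ≤ ((π/L)² + c)/((π/L)² + 1) = (1 + c(L/π)²)/(1 + (L/π)²). With (π/L)² = 9*π^2/16 and c = 1/2, the largest admissible constant is α = ((π/L)² + c)/((π/L)² + 1).
Simplifying, α = (8 + 9*π^2)/(16 + 9*π^2).


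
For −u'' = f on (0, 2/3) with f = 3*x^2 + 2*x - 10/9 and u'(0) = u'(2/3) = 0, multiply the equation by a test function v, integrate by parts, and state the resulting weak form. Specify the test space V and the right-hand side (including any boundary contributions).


V = H^1(0, 2/3) (no boundary constraint on v; u is determined up to an additive constant); weak form: ∫_0^2/3 u'v' dx = ∫_0^2/3 (3*x^2 + 2*x - 10/9) v dx for all v ∈ V.

Multiply both sides by a test function v and integrate from 0 to 2/3:
  ∫_0^2/3 −u''(x) v(x) dx = ∫_0^2/3 f(x) v(x) dx.
Integrate the LHS by parts once:
  ∫_0^2/3 −u'' v dx = −[u'(x) v(x)]_0^2/3 + ∫_0^2/3 u'(x) v'(x) dx.
Thus ∫_0^2/3 u'(x) v'(x) dx = ∫_0^2/3 f(x) v(x) dx + [u'(x) v(x)]_0^2/3.
Choose V so that boundary terms are either known or forced to vanish.
u has homogeneous Neumann: u'(0) = u'(2/3) = 0. So [u' v]_0^2/3 = 0·v(2/3) − 0·v(0) = 0 for any v; take V = H^1(0, 2/3).
Weak formulation: find u (satisfying any essential BC) such that ∫_0^2/3 u'(x) v'(x) dx = ∫_0^2/3 f v dx for all v ∈ V (homogeneous Neumann, so boundary terms vanish).
Substituting f(x) = 3*x^2 + 2*x - 10/9, the right-hand side is ∫_0^2/3 (3*x^2 + 2*x - 10/9) v dx.
Compatibility check (pure Neumann): taking v ≡ 1 ∈ V gives 0 = ∫_0^2/3 f dx + (0) − (0), i.e. ∫_0^2/3 f dx must equal u'(0) − u'(2/3) = 0. Indeed ∫_0^2/3 (3*x^2 + 2*x - 10/9) dx = 0, so the data are compatible. The solution is then unique only up to an additive constant (fix it e.g. by requiring ∫_0^2/3 u dx = 0).


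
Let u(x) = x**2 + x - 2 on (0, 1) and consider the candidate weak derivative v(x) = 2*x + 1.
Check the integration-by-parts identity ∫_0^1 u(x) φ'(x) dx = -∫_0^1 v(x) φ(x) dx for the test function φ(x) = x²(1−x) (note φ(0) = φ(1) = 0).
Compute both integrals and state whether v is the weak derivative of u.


LHS = -11/60, RHS = -11/60. Yes, v = u' weakly.

u(x) = x**2 + x - 2, classical derivative u'(x) = 2*x + 1.
φ(x) = x²(1−x), so φ'(x) = x*(2 - 3*x).
Note φ(0) = φ(1) = 0, so the boundary term u·φ vanishes.
LHS = ∫_0^1 u(x) φ'(x) dx = ∫_0^1 (-3*x^4 - x^3 + 8*x^2 - 4*x) dx. Term by term:
  ∫_0^1 -3*x^4 dx = -3/5;  ∫_0^1 -x^3 dx = -1/4;  ∫_0^1 8*x^2 dx = 8/3;
  ∫_0^1 -4*x dx = -2.
Sum: -3/5 − 1/4 + 8/3 − 2 = -11/60.
So LHS = -11/60.
∫_0^1 v(x) φ(x) dx = ∫_0^1 (-2*x^4 + x^3 + x^2) dx. Term by term:
  ∫_0^1 -2*x^4 dx = -2/5;  ∫_0^1 x^3 dx = 1/4;  ∫_0^1 x^2 dx = 1/3.
Sum: -2/5 + 1/4 + 1/3 = 11/60.
So RHS = -∫_0^1 v(x) φ(x) dx = -11/60.
LHS = RHS, so the identity holds for this test φ.
Moreover u is smooth here and v(x) = u'(x) = 2*x + 1 pointwise, so the identity holds for every test function. Hence v is the weak derivative of u.


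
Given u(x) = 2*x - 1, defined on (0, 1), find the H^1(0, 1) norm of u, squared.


||u||_{H^1}^2 = 13/3

The H^1 norm (squared) on an interval (0, L) is
  ||u||_{H^1}^2 = ∫_0^L u(x)^2 dx + ∫_0^L u'(x)^2 dx.
Compute u'(x) = 2.
Then u(x)^2 = 4*x**2 - 4*x + 1 and u'(x)^2 = 4.
Integrate each monomial from 0 to 1 using ∫_0^1 c·x^n dx = c·1^(n+1)/(n+1):
  ∫_0^1 u(x)^2 dx = ∫_0^1 (4*x^2 - 4*x + 1) dx. Term by term:
    ∫_0^1 4*x^2 dx = 4/3;  ∫_0^1 -4*x dx = -2;  ∫_0^1 1 dx = 1.
  Sum: 4/3 − 2 + 1 = 1/3.
  ∫_0^1 u'(x)^2 dx = ∫_0^1 (4) dx. Term by term:
    ∫_0^1 4 dx = 4.
Adding: ||u||_{H^1}^2 = 1/3 + 4 = 13/3.


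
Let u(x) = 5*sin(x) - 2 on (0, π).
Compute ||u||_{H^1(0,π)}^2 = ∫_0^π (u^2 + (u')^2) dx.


||u||_{H^1(0,π)}^2 = -40 + 29*π

u'(x) = 5*cos(x).
Expand u² and (u')² and integrate term by term on (0, π), using: for integers n ≥ 1, ∫_0^π sin²(nx) dx = ∫_0^π cos²(nx) dx = π/2; for n ≠ n', ∫_0^π sin(nx)sin(n'x) dx = ∫_0^π cos(nx)cos(n'x) dx = 0; and by product-to-sum, ∫_0^π sin(nx)cos(n'x) dx = ½∫_0^π [sin((n+n')x) + sin((n−n')x)] dx, which is 0 when n+n' is even and 2n/(n²−n'²) when n+n' is odd (it need not vanish on (0, π)). For the constant mode: ∫_0^π 1 dx = π, ∫_0^π cos(nx) dx = 0, ∫_0^π sin(nx) dx = (1−(−1)^n)/n.
  u² squared terms: (-2)²·∫1 dx = 4·π = 4*π;  (5)²·∫sin(x)² dx = 25·π/2 = 25*π/2.
  u² cross terms: 2·(-2)·(5)·∫1·sin(x) dx = -20·(2) = -40.
  So ∫_0^π u² dx = 4*π + 25*π/2 − 40 = -40 + 33*π/2.
  (u')² squared terms: (5)²·∫cos(x)² dx = 25·π/2 = 25*π/2.
  So ∫_0^π (u')² dx = 25*π/2.
||u||_{H^1}^2 = (-40 + 33*π/2) + (25*π/2) = -40 + 29*π.


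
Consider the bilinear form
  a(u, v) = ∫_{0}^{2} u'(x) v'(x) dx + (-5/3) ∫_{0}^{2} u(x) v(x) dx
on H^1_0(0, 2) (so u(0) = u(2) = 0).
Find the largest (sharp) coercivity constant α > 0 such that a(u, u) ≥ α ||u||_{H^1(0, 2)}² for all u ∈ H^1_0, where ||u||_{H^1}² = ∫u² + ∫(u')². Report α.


α = (-20/3 + π^2)/(4 + π^2)

Coercivity of a(·,·) on H^1_0(0, 2) means a(u, u) ≥ α ||u||_{H^1}² for every u ∈ H^1_0.
The interval has length L = 2, and Poincaré/coercivity depend only on L. Here a(u, u) = ∫(u')² + (-5/3)·∫u².
Here c = -5/3 < 0 with |c| < (π/L)² = π^2/4, so coercivity still holds. The condition a(u,u) ≥ α||u||_{H^1}² reads (1−α)∫(u')² ≥ (α−c)∫u². Any admissible α is ≤ 1 (rapidly oscillating u have ∫u²/∫(u')² → 0), and α = 1 would force 0 ≥ (1−c)∫u², impossible since c < 1; so 1−α > 0. By the sharp Poincaré inequality on H^1_0 of an interval of length L, ∫(u')² ≥ (π/L)²∫u² with equality for the first sine mode sin(π(x−x₀)/L) (x₀ the left endpoint), so the inequality holds for all u iff (1−α)(π/L)² ≥ α − c, i.e. α ≤ ((π/L)² + c)/((π/L)² + 1) = (1 + c(L/π)²)/(1 + (L/π)²). (Direct route, valid since c ≤ 0: Poincaré gives c∫u² ≥ c(L/π)²∫(u')², so a(u,u) ≥ (1 + c(L/π)²)∫(u')², while ||u||_{H^1}² ≤ (1 + (L/π)²)∫(u')²; dividing yields the same α.) With (π/L)² = π^2/4 and c = -5/3, the largest admissible constant is α = ((π/L)² + c)/((π/L)² + 1).
Simplifying, α = (-20/3 + π^2)/(4 + π^2).


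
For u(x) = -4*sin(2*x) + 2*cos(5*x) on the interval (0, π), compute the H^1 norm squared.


||u||_{H^1(0,π)}^2 = 1664/21 + 92*π

u'(x) = -10*sin(5*x) - 8*cos(2*x).
Expand u² and (u')² and integrate term by term on (0, π), using: for integers n ≥ 1, ∫_0^π sin²(nx) dx = ∫_0^π cos²(nx) dx = π/2; for n ≠ n', ∫_0^π sin(nx)sin(n'x) dx = ∫_0^π cos(nx)cos(n'x) dx = 0; and by product-to-sum, ∫_0^π sin(nx)cos(n'x) dx = ½∫_0^π [sin((n+n')x) + sin((n−n')x)] dx, which is 0 when n+n' is even and 2n/(n²−n'²) when n+n' is odd (it need not vanish on (0, π)).
  u² squared terms: (-4)²·∫sin(2x)² dx = 16·π/2 = 8*π;  (2)²·∫cos(5x)² dx = 4·π/2 = 2*π.
  u² cross terms: 2·(-4)·(2)·∫sin(2x)·cos(5x) dx = -16·(-4/21) = 64/21.
  So ∫_0^π u² dx = 8*π + 2*π + 64/21 = 64/21 + 10*π.
  (u')² squared terms: (-10)²·∫sin(5x)² dx = 100·π/2 = 50*π;  (-8)²·∫cos(2x)² dx = 64·π/2 = 32*π.
  (u')² cross terms: 2·(-10)·(-8)·∫sin(5x)·cos(2x) dx = 160·(10/21) = 1600/21.
  So ∫_0^π (u')² dx = 50*π + 32*π + 1600/21 = 1600/21 + 82*π.
||u||_{H^1}^2 = (64/21 + 10*π) + (1600/21 + 82*π) = 1664/21 + 92*π.


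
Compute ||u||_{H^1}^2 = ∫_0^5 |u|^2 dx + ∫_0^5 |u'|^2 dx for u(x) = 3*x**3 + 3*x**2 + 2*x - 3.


||u||_{H^1}^2 = 9644905/42

The H^1 norm (squared) on an interval (0, L) is
  ||u||_{H^1}^2 = ∫_0^L u(x)^2 dx + ∫_0^L u'(x)^2 dx.
Compute u'(x) = 9*x**2 + 6*x + 2.
Then u(x)^2 = 9*x**6 + 18*x**5 + 21*x**4 - 6*x**3 - 14*x**2 - 12*x + 9 and u'(x)^2 = 81*x**4 + 108*x**3 + 72*x**2 + 24*x + 4.
Integrate each monomial from 0 to 5 using ∫_0^5 c·x^n dx = c·5^(n+1)/(n+1):
  ∫_0^5 u(x)^2 dx = ∫_0^5 (9*x^6 + 18*x^5 + 21*x^4 - 6*x^3 - 14*x^2 - 12*x + 9) dx. Term by term:
    ∫_0^5 9*x^6 dx = 703125/7;  ∫_0^5 18*x^5 dx = 46875;  ∫_0^5 21*x^4 dx = 13125;
    ∫_0^5 -6*x^3 dx = -1875/2;  ∫_0^5 -14*x^2 dx = -1750/3;  ∫_0^5 -12*x dx = -150;
    ∫_0^5 9 dx = 45.
  Sum: 703125/7 + 46875 + 13125 − 1875/2 − 1750/3 − 150 + 45 = 6670465/42.
  ∫_0^5 u'(x)^2 dx = ∫_0^5 (81*x^4 + 108*x^3 + 72*x^2 + 24*x + 4) dx. Term by term:
    ∫_0^5 81*x^4 dx = 50625;  ∫_0^5 108*x^3 dx = 16875;  ∫_0^5 72*x^2 dx = 3000;
    ∫_0^5 24*x dx = 300;  ∫_0^5 4 dx = 20.
  Sum: 50625 + 16875 + 3000 + 300 + 20 = 70820.
Adding: ||u||_{H^1}^2 = 6670465/42 + 70820 = 9644905/42.


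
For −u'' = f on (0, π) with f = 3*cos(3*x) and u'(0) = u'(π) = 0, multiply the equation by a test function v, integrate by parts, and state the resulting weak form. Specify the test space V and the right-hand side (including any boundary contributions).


V = H^1(0, π) (no boundary constraint on v; u is determined up to an additive constant); weak form: ∫_0^π u'v' dx = ∫_0^π (3*cos(3*x)) v dx for all v ∈ V.

Multiply both sides by a test function v and integrate from 0 to π:
  ∫_0^π −u''(x) v(x) dx = ∫_0^π f(x) v(x) dx.
Integrate the LHS by parts once:
  ∫_0^π −u'' v dx = −[u'(x) v(x)]_0^π + ∫_0^π u'(x) v'(x) dx.
Thus ∫_0^π u'(x) v'(x) dx = ∫_0^π f(x) v(x) dx + [u'(x) v(x)]_0^π.
Choose V so that boundary terms are either known or forced to vanish.
u has homogeneous Neumann: u'(0) = u'(π) = 0. So [u' v]_0^π = 0·v(π) − 0·v(0) = 0 for any v; take V = H^1(0, π).
Weak formulation: find u (satisfying any essential BC) such that ∫_0^π u'(x) v'(x) dx = ∫_0^π f v dx for all v ∈ V (homogeneous Neumann, so boundary terms vanish).
Substituting f(x) = 3*cos(3*x), the right-hand side is ∫_0^π (3*cos(3*x)) v dx.
Compatibility check (pure Neumann): taking v ≡ 1 ∈ V gives 0 = ∫_0^π f dx + (0) − (0), i.e. ∫_0^π f dx must equal u'(0) − u'(π) = 0. Indeed ∫_0^π (3*cos(3*x)) dx = 0, so the data are compatible. The solution is then unique only up to an additive constant (fix it e.g. by requiring ∫_0^π u dx = 0).


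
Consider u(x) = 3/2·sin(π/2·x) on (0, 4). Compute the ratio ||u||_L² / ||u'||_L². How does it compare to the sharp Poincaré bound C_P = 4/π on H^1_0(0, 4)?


||u||_L² / ||u'||_L² = 2/π < C_P = 4/π.

u(x) = 3/2·sin(π/2·x), so u'(x) = 3*π*cos(π*x/2)/4.
Writing u(x) = A·sin(kπx/L) with A = 3/2 and k = 2, use ∫_0^L sin²(kπx/L) dx = L/2 and ∫_0^L cos²(kπx/L) dx = L/2.
u² = 9/4·sin²(π/2·x) and (u')² = 9*π^2/16·cos²(π/2·x), and each of sin², cos² integrates to L/2 = 2 over (0, 4).
∫_0^4 u² dx = 9/2, so ||u||_L² = 3*sqrt(2)/2.
∫_0^4 (u')² dx = 9*π^2/8, so ||u'||_L² = 3*sqrt(2)*π/4.
Ratio ||u||_L² / ||u'||_L² = 2/π.
Sharp Poincaré constant on H^1_0(0, 4) is C_P = L/π = 4/π, achieved by sin(π/4·x).
This is the k = 2 harmonic; the ratio L/(kπ) is strictly less than C_P = L/π, consistent with the sharp inequality ||u||_L² ≤ C_P ||u'||_L².


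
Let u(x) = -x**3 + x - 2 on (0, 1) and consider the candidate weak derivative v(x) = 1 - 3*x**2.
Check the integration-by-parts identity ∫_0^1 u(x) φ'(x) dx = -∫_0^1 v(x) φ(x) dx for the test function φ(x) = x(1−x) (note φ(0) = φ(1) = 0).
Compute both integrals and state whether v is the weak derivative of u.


LHS = -1/60, RHS = -1/60. Yes, v = u' weakly.

u(x) = -x**3 + x - 2, classical derivative u'(x) = 1 - 3*x**2.
φ(x) = x(1−x), so φ'(x) = 1 - 2*x.
Note φ(0) = φ(1) = 0, so the boundary term u·φ vanishes.
LHS = ∫_0^1 u(x) φ'(x) dx = ∫_0^1 (2*x^4 - x^3 - 2*x^2 + 5*x - 2) dx. Term by term:
  ∫_0^1 2*x^4 dx = 2/5;  ∫_0^1 -x^3 dx = -1/4;  ∫_0^1 -2*x^2 dx = -2/3;
  ∫_0^1 5*x dx = 5/2;  ∫_0^1 -2 dx = -2.
Sum: 2/5 − 1/4 − 2/3 + 5/2 − 2 = -1/60.
So LHS = -1/60.
∫_0^1 v(x) φ(x) dx = ∫_0^1 (3*x^4 - 3*x^3 - x^2 + x) dx. Term by term:
  ∫_0^1 3*x^4 dx = 3/5;  ∫_0^1 -3*x^3 dx = -3/4;  ∫_0^1 -x^2 dx = -1/3;
  ∫_0^1 x dx = 1/2.
Sum: 3/5 − 3/4 − 1/3 + 1/2 = 1/60.
So RHS = -∫_0^1 v(x) φ(x) dx = -1/60.
LHS = RHS, so the identity holds for this test φ.
Moreover u is smooth here and v(x) = u'(x) = 1 - 3*x**2 pointwise, so the identity holds for every test function. Hence v is the weak derivative of u.


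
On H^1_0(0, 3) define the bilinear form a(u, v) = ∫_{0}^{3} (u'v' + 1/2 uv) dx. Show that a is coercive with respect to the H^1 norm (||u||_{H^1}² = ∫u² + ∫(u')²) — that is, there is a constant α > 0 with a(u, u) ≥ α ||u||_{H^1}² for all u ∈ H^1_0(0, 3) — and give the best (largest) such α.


α = (9/2 + π^2)/(9 + π^2)

Coercivity of a(·,·) on H^1_0(0, 3) means a(u, u) ≥ α ||u||_{H^1}² for every u ∈ H^1_0.
The interval has length L = 3, and Poincaré/coercivity depend only on L. Here a(u, u) = ∫(u')² + (1/2)·∫u².
Here 0 < c = 1/2 < 1. The condition a(u,u) ≥ α||u||_{H^1}² reads (1−α)∫(u')² ≥ (α−c)∫u². Any admissible α is ≤ 1 (rapidly oscillating u have ∫u²/∫(u')² → 0), and α = 1 would force 0 ≥ (1−c)∫u², impossible since c < 1; so 1−α > 0. By the sharp Poincaré inequality on H^1_0 of an interval of length L, ∫(u')² ≥ (π/L)²∫u² with equality for the first sine mode sin(π(x−x₀)/L) (x₀ the left endpoint), so the inequality holds for all u iff (1−α)(π/L)² ≥ α − c, i.e. α ≤ ((π/L)² + c)/((π/L)² + 1) = (1 + c(L/π)²)/(1 + (L/π)²). With (π/L)² = π^2/9 and c = 1/2, the largest admissible constant is α = ((π/L)² + c)/((π/L)² + 1).
Simplifying, α = (9/2 + π^2)/(9 + π^2).


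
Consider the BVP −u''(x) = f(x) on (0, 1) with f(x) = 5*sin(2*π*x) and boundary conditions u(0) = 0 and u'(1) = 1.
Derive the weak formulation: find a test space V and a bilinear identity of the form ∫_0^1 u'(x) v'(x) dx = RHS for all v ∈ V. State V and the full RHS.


V = {v ∈ H^1(0, 1) : v(0) = 0} (test functions vanish at x = 0 where u is specified); weak form: ∫_0^1 u'v' dx = ∫_0^1 (5*sin(2*π*x)) v dx + v(1) for all v ∈ V.

Multiply both sides by a test function v and integrate from 0 to 1:
  ∫_0^1 −u''(x) v(x) dx = ∫_0^1 f(x) v(x) dx.
Integrate the LHS by parts once:
  ∫_0^1 −u'' v dx = −[u'(x) v(x)]_0^1 + ∫_0^1 u'(x) v'(x) dx.
Thus ∫_0^1 u'(x) v'(x) dx = ∫_0^1 f(x) v(x) dx + [u'(x) v(x)]_0^1.
Choose V so that boundary terms are either known or forced to vanish.
Mixed BC: u(0) = 0 (Dirichlet) and u'(1) = 1 (Neumann). Define V = {v ∈ H^1(0, 1) : v(0) = 0}. Then [u' v]_0^1 = u'(1)·v(1) − u'(0)·0 = v(1).
Weak formulation: find u (satisfying any essential BC) such that ∫_0^1 u'(x) v'(x) dx = ∫_0^1 f v dx + v(1) for all v ∈ V (Dirichlet at 0 absorbed into V; Neumann datum at x = 1 contributes the boundary term).
Substituting f(x) = 5*sin(2*π*x), the right-hand side is ∫_0^1 (5*sin(2*π*x)) v dx + v(1).


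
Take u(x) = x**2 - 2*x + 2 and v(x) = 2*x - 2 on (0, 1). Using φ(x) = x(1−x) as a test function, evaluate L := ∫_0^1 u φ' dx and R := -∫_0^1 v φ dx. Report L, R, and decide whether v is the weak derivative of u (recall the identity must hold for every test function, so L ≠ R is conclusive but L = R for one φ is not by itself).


LHS = 1/6, RHS = 1/6. Yes, v = u' weakly.

u(x) = x**2 - 2*x + 2, classical derivative u'(x) = 2*x - 2.
φ(x) = x(1−x), so φ'(x) = 1 - 2*x.
Note φ(0) = φ(1) = 0, so the boundary term u·φ vanishes.
LHS = ∫_0^1 u(x) φ'(x) dx = ∫_0^1 (-2*x^3 + 5*x^2 - 6*x + 2) dx. Term by term:
  ∫_0^1 -2*x^3 dx = -1/2;  ∫_0^1 5*x^2 dx = 5/3;  ∫_0^1 -6*x dx = -3;
  ∫_0^1 2 dx = 2.
Sum: -1/2 + 5/3 − 3 + 2 = 1/6.
So LHS = 1/6.
∫_0^1 v(x) φ(x) dx = ∫_0^1 (-2*x^3 + 4*x^2 - 2*x) dx. Term by term:
  ∫_0^1 -2*x^3 dx = -1/2;  ∫_0^1 4*x^2 dx = 4/3;  ∫_0^1 -2*x dx = -1.
Sum: -1/2 + 4/3 − 1 = -1/6.
So RHS = -∫_0^1 v(x) φ(x) dx = 1/6.
LHS = RHS, so the identity holds for this test φ.
Moreover u is smooth here and v(x) = u'(x) = 2*x - 2 pointwise, so the identity holds for every test function. Hence v is the weak derivative of u.


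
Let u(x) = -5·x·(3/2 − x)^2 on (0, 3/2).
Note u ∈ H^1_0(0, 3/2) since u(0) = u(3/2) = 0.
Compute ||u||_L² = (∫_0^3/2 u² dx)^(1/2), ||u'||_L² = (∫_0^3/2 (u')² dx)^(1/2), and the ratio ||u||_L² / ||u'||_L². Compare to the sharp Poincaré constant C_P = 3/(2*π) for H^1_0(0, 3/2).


||u||_L² / ||u'||_L² = 3*sqrt(14)/28 < C_P = 3/(2*π).

u(x) = -5·x·(3/2 − x)^2, so u'(x) = -15*x^2 + 30*x - 45/4.
u(x) = -5·x·(3/2 − x)^2 vanishes at x = 0 and x = 3/2, so u ∈ H^1_0(0, 3/2). Differentiate via the product rule and integrate the resulting polynomials term by term.
  ∫_0^3/2 u² dx = ∫_0^3/2 (25*x^6 - 150*x^5 + 675*x^4/2 - 675*x^3/2 + 2025*x^2/16) dx. Term by term:
    ∫_0^3/2 25*x^6 dx = 54675/896;  ∫_0^3/2 -150*x^5 dx = -18225/64;  ∫_0^3/2 675*x^4/2 dx = 32805/64;
    ∫_0^3/2 -675*x^3/2 dx = -54675/128;  ∫_0^3/2 2025*x^2/16 dx = 18225/128.
  Sum: 54675/896 − 18225/64 + 32805/64 − 54675/128 + 18225/128 = 3645/896.
  ∫_0^3/2 (u')² dx = ∫_0^3/2 (225*x^4 - 900*x^3 + 2475*x^2/2 - 675*x + 2025/16) dx. Term by term:
    ∫_0^3/2 225*x^4 dx = 10935/32;  ∫_0^3/2 -900*x^3 dx = -18225/16;  ∫_0^3/2 2475*x^2/2 dx = 22275/16;
    ∫_0^3/2 -675*x dx = -6075/8;  ∫_0^3/2 2025/16 dx = 6075/32.
  Sum: 10935/32 − 18225/16 + 22275/16 − 6075/8 + 6075/32 = 405/16.
∫_0^3/2 u² dx = 3645/896, so ||u||_L² = 27*sqrt(70)/112.
∫_0^3/2 (u')² dx = 405/16, so ||u'||_L² = 9*sqrt(5)/4.
Ratio ||u||_L² / ||u'||_L² = 3*sqrt(14)/28.
Sharp Poincaré constant on H^1_0(0, 3/2) is C_P = L/π = 3/(2*π), achieved by sin(2*π/3·x).
A polynomial bump cannot attain the sharp Poincaré constant (only the first sine eigenfunction does), so the ratio is strictly less than C_P, consistent with ||u||_L² ≤ C_P ||u'||_L².


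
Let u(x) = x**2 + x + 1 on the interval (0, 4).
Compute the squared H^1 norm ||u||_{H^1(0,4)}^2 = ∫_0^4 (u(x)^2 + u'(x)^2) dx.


||u||_{H^1}^2 = 8072/15

The H^1 norm (squared) on an interval (0, L) is
  ||u||_{H^1}^2 = ∫_0^L u(x)^2 dx + ∫_0^L u'(x)^2 dx.
Compute u'(x) = 2*x + 1.
Then u(x)^2 = x**4 + 2*x**3 + 3*x**2 + 2*x + 1 and u'(x)^2 = 4*x**2 + 4*x + 1.
Integrate each monomial from 0 to 4 using ∫_0^4 c·x^n dx = c·4^(n+1)/(n+1):
  ∫_0^4 u(x)^2 dx = ∫_0^4 (x^4 + 2*x^3 + 3*x^2 + 2*x + 1) dx. Term by term:
    ∫_0^4 x^4 dx = 1024/5;  ∫_0^4 2*x^3 dx = 128;  ∫_0^4 3*x^2 dx = 64;
    ∫_0^4 2*x dx = 16;  ∫_0^4 1 dx = 4.
  Sum: 1024/5 + 128 + 64 + 16 + 4 = 2084/5.
  ∫_0^4 u'(x)^2 dx = ∫_0^4 (4*x^2 + 4*x + 1) dx. Term by term:
    ∫_0^4 4*x^2 dx = 256/3;  ∫_0^4 4*x dx = 32;  ∫_0^4 1 dx = 4.
  Sum: 256/3 + 32 + 4 = 364/3.
Adding: ||u||_{H^1}^2 = 2084/5 + 364/3 = 8072/15.


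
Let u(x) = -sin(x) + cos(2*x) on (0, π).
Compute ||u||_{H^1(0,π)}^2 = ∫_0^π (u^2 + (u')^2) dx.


||u||_{H^1(0,π)}^2 = 20/3 + 7*π/2

u'(x) = -2*sin(2*x) - cos(x).
Expand u² and (u')² and integrate term by term on (0, π), using: for integers n ≥ 1, ∫_0^π sin²(nx) dx = ∫_0^π cos²(nx) dx = π/2; for n ≠ n', ∫_0^π sin(nx)sin(n'x) dx = ∫_0^π cos(nx)cos(n'x) dx = 0; and by product-to-sum, ∫_0^π sin(nx)cos(n'x) dx = ½∫_0^π [sin((n+n')x) + sin((n−n')x)] dx, which is 0 when n+n' is even and 2n/(n²−n'²) when n+n' is odd (it need not vanish on (0, π)).
  u² squared terms: (-1)²·∫sin(x)² dx = 1·π/2 = π/2;  (1)²·∫cos(2x)² dx = 1·π/2 = π/2.
  u² cross terms: 2·(-1)·(1)·∫sin(x)·cos(2x) dx = -2·(-2/3) = 4/3.
  So ∫_0^π u² dx = π/2 + π/2 + 4/3 = 4/3 + π.
  (u')² squared terms: (-1)²·∫cos(x)² dx = 1·π/2 = π/2;  (-2)²·∫sin(2x)² dx = 4·π/2 = 2*π.
  (u')² cross terms: 2·(-1)·(-2)·∫cos(x)·sin(2x) dx = 4·(4/3) = 16/3.
  So ∫_0^π (u')² dx = π/2 + 2*π + 16/3 = 16/3 + 5*π/2.
||u||_{H^1}^2 = (4/3 + π) + (16/3 + 5*π/2) = 20/3 + 7*π/2.


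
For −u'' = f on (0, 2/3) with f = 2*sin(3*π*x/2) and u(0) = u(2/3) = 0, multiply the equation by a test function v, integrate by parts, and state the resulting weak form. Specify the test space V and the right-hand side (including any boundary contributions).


V = H^1_0(0, 2/3) (so v(0) = v(2/3) = 0); weak form: ∫_0^2/3 u'v' dx = ∫_0^2/3 (2*sin(3*π*x/2)) v dx for all v ∈ V.

Multiply both sides by a test function v and integrate from 0 to 2/3:
  ∫_0^2/3 −u''(x) v(x) dx = ∫_0^2/3 f(x) v(x) dx.
Integrate the LHS by parts once:
  ∫_0^2/3 −u'' v dx = −[u'(x) v(x)]_0^2/3 + ∫_0^2/3 u'(x) v'(x) dx.
Thus ∫_0^2/3 u'(x) v'(x) dx = ∫_0^2/3 f(x) v(x) dx + [u'(x) v(x)]_0^2/3.
Choose V so that boundary terms are either known or forced to vanish.
u is Dirichlet: u(0) = u(2/3) = 0. Let V = H^1_0(0, 2/3); then v(0) = v(2/3) = 0, and [u' v]_0^2/3 = 0.
Weak formulation: find u (satisfying any essential BC) such that ∫_0^2/3 u'(x) v'(x) dx = ∫_0^2/3 f v dx for all v ∈ V.
Substituting f(x) = 2*sin(3*π*x/2), the right-hand side is ∫_0^2/3 (2*sin(3*π*x/2)) v dx.


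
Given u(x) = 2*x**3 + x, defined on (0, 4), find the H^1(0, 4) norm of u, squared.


||u||_{H^1}^2 = 374548/21

The H^1 norm (squared) on an interval (0, L) is
  ||u||_{H^1}^2 = ∫_0^L u(x)^2 dx + ∫_0^L u'(x)^2 dx.
Compute u'(x) = 6*x**2 + 1.
Then u(x)^2 = 4*x**6 + 4*x**4 + x**2 and u'(x)^2 = 36*x**4 + 12*x**2 + 1.
Integrate each monomial from 0 to 4 using ∫_0^4 c·x^n dx = c·4^(n+1)/(n+1):
  ∫_0^4 u(x)^2 dx = ∫_0^4 (4*x^6 + 4*x^4 + x^2) dx. Term by term:
    ∫_0^4 4*x^6 dx = 65536/7;  ∫_0^4 4*x^4 dx = 4096/5;  ∫_0^4 x^2 dx = 64/3.
  Sum: 65536/7 + 4096/5 + 64/3 = 1071296/105.
  ∫_0^4 u'(x)^2 dx = ∫_0^4 (36*x^4 + 12*x^2 + 1) dx. Term by term:
    ∫_0^4 36*x^4 dx = 36864/5;  ∫_0^4 12*x^2 dx = 256;  ∫_0^4 1 dx = 4.
  Sum: 36864/5 + 256 + 4 = 38164/5.
Adding: ||u||_{H^1}^2 = 1071296/105 + 38164/5 = 374548/21.


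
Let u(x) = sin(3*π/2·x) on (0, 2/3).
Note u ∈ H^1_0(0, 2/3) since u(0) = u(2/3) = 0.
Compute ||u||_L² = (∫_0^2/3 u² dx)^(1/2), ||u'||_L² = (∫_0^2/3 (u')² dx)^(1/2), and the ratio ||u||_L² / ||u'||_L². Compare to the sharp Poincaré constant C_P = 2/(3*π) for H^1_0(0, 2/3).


||u||_L² / ||u'||_L² = 2/(3*π) = C_P.

u(x) = sin(3*π/2·x), so u'(x) = 3*π*cos(3*π*x/2)/2.
Writing u(x) = A·sin(kπx/L) with A = 1 and k = 1, use ∫_0^L sin²(kπx/L) dx = L/2 and ∫_0^L cos²(kπx/L) dx = L/2.
u² = 1·sin²(3*π/2·x) and (u')² = 9*π^2/4·cos²(3*π/2·x), and each of sin², cos² integrates to L/2 = 1/3 over (0, 2/3).
∫_0^2/3 u² dx = 1/3, so ||u||_L² = sqrt(3)/3.
∫_0^2/3 (u')² dx = 3*π^2/4, so ||u'||_L² = sqrt(3)*π/2.
Ratio ||u||_L² / ||u'||_L² = 2/(3*π).
Sharp Poincaré constant on H^1_0(0, 2/3) is C_P = L/π = 2/(3*π), achieved by sin(3*π/2·x).
This is the k = 1 eigenfunction (up to amplitude), so the ratio equals the sharp Poincaré constant exactly.


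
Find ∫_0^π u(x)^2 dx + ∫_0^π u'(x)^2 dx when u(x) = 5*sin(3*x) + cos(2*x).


||u||_{H^1(0,π)}^2 = 60 + 255*π/2

u'(x) = -2*sin(2*x) + 15*cos(3*x).
Expand u² and (u')² and integrate term by term on (0, π), using: for integers n ≥ 1, ∫_0^π sin²(nx) dx = ∫_0^π cos²(nx) dx = π/2; for n ≠ n', ∫_0^π sin(nx)sin(n'x) dx = ∫_0^π cos(nx)cos(n'x) dx = 0; and by product-to-sum, ∫_0^π sin(nx)cos(n'x) dx = ½∫_0^π [sin((n+n')x) + sin((n−n')x)] dx, which is 0 when n+n' is even and 2n/(n²−n'²) when n+n' is odd (it need not vanish on (0, π)).
  u² squared terms: (5)²·∫sin(3x)² dx = 25·π/2 = 25*π/2;  (1)²·∫cos(2x)² dx = 1·π/2 = π/2.
  u² cross terms: 2·(5)·(1)·∫sin(3x)·cos(2x) dx = 10·(6/5) = 12.
  So ∫_0^π u² dx = 25*π/2 + π/2 + 12 = 12 + 13*π.
  (u')² squared terms: (-2)²·∫sin(2x)² dx = 4·π/2 = 2*π;  (15)²·∫cos(3x)² dx = 225·π/2 = 225*π/2.
  (u')² cross terms: 2·(-2)·(15)·∫sin(2x)·cos(3x) dx = -60·(-4/5) = 48.
  So ∫_0^π (u')² dx = 2*π + 225*π/2 + 48 = 48 + 229*π/2.
||u||_{H^1}^2 = (12 + 13*π) + (48 + 229*π/2) = 60 + 255*π/2.


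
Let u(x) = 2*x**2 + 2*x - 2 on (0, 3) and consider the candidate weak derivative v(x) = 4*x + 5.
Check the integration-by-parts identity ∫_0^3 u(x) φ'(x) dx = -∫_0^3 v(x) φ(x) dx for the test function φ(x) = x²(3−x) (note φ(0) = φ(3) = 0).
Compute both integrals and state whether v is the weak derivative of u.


LHS = -621/10, RHS = -1647/20. No, v is not the weak derivative of u.

u(x) = 2*x**2 + 2*x - 2, classical derivative u'(x) = 4*x + 2.
φ(x) = x²(3−x), so φ'(x) = 3*x*(2 - x).
Note φ(0) = φ(3) = 0, so the boundary term u·φ vanishes.
LHS = ∫_0^3 u(x) φ'(x) dx = ∫_0^3 (-6*x^4 + 6*x^3 + 18*x^2 - 12*x) dx. Term by term:
  ∫_0^3 -6*x^4 dx = -1458/5;  ∫_0^3 6*x^3 dx = 243/2;  ∫_0^3 18*x^2 dx = 162;
  ∫_0^3 -12*x dx = -54.
Sum: -1458/5 + 243/2 + 162 − 54 = -621/10.
So LHS = -621/10.
∫_0^3 v(x) φ(x) dx = ∫_0^3 (-4*x^4 + 7*x^3 + 15*x^2) dx. Term by term:
  ∫_0^3 -4*x^4 dx = -972/5;  ∫_0^3 7*x^3 dx = 567/4;  ∫_0^3 15*x^2 dx = 135.
Sum: -972/5 + 567/4 + 135 = 1647/20.
So RHS = -∫_0^3 v(x) φ(x) dx = -1647/20.
LHS − RHS = 81/4 ≠ 0, so the identity fails.
(For a valid weak derivative the identity must hold for EVERY test function, in particular this one. The failure shows v is NOT the weak derivative of u.)
Correct weak derivative would be u'(x) = 4*x + 2.


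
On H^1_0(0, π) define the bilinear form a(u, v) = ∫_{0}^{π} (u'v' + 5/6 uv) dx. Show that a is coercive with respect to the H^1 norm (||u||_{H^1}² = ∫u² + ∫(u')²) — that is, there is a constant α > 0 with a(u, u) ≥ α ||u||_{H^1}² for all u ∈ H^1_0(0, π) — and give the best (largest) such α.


α = 11/12

Coercivity of a(·,·) on H^1_0(0, π) means a(u, u) ≥ α ||u||_{H^1}² for every u ∈ H^1_0.
The interval has length L = π, and Poincaré/coercivity depend only on L. Here a(u, u) = ∫(u')² + (5/6)·∫u².
Here 0 < c = 5/6 < 1. The condition a(u,u) ≥ α||u||_{H^1}² reads (1−α)∫(u')² ≥ (α−c)∫u². Any admissible α is ≤ 1 (rapidly oscillating u have ∫u²/∫(u')² → 0), and α = 1 would force 0 ≥ (1−c)∫u², impossible since c < 1; so 1−α > 0. By the sharp Poincaré inequality on H^1_0 of an interval of length L, ∫(u')² ≥ (π/L)²∫u² with equality for the first sine mode sin(π(x−x₀)/L) (x₀ the left endpoint), so the inequality holds for all u iff (1−α)(π/L)² ≥ α − c, i.e. α ≤ ((π/L)² + c)/((π/L)² + 1) = (1 + c(L/π)²)/(1 + (L/π)²). With (π/L)² = 1 and c = 5/6, the largest admissible constant is α = ((π/L)² + c)/((π/L)² + 1).
Simplifying, α = 11/12.


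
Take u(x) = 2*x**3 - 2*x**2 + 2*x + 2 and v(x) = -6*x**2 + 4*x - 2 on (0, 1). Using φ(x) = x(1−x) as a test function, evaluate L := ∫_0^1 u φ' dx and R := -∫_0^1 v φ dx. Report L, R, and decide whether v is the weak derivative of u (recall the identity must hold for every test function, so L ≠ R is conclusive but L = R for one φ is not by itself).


LHS = -3/10, RHS = 3/10. No, v is not the weak derivative of u.

u(x) = 2*x**3 - 2*x**2 + 2*x + 2, classical derivative u'(x) = 6*x**2 - 4*x + 2.
φ(x) = x(1−x), so φ'(x) = 1 - 2*x.
Note φ(0) = φ(1) = 0, so the boundary term u·φ vanishes.
LHS = ∫_0^1 u(x) φ'(x) dx = ∫_0^1 (-4*x^4 + 6*x^3 - 6*x^2 - 2*x + 2) dx. Term by term:
  ∫_0^1 -4*x^4 dx = -4/5;  ∫_0^1 6*x^3 dx = 3/2;  ∫_0^1 -6*x^2 dx = -2;
  ∫_0^1 -2*x dx = -1;  ∫_0^1 2 dx = 2.
Sum: -4/5 + 3/2 − 2 − 1 + 2 = -3/10.
So LHS = -3/10.
∫_0^1 v(x) φ(x) dx = ∫_0^1 (6*x^4 - 10*x^3 + 6*x^2 - 2*x) dx. Term by term:
  ∫_0^1 6*x^4 dx = 6/5;  ∫_0^1 -10*x^3 dx = -5/2;  ∫_0^1 6*x^2 dx = 2;
  ∫_0^1 -2*x dx = -1.
Sum: 6/5 − 5/2 + 2 − 1 = -3/10.
So RHS = -∫_0^1 v(x) φ(x) dx = 3/10.
LHS − RHS = -3/5 ≠ 0, so the identity fails.
(For a valid weak derivative the identity must hold for EVERY test function, in particular this one. The failure shows v is NOT the weak derivative of u.)
Correct weak derivative would be u'(x) = 6*x**2 - 4*x + 2.


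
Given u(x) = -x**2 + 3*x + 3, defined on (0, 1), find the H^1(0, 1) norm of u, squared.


||u||_{H^1}^2 = 661/30

The H^1 norm (squared) on an interval (0, L) is
  ||u||_{H^1}^2 = ∫_0^L u(x)^2 dx + ∫_0^L u'(x)^2 dx.
Compute u'(x) = 3 - 2*x.
Then u(x)^2 = x**4 - 6*x**3 + 3*x**2 + 18*x + 9 and u'(x)^2 = 4*x**2 - 12*x + 9.
Integrate each monomial from 0 to 1 using ∫_0^1 c·x^n dx = c·1^(n+1)/(n+1):
  ∫_0^1 u(x)^2 dx = ∫_0^1 (x^4 - 6*x^3 + 3*x^2 + 18*x + 9) dx. Term by term:
    ∫_0^1 x^4 dx = 1/5;  ∫_0^1 -6*x^3 dx = -3/2;  ∫_0^1 3*x^2 dx = 1;
    ∫_0^1 18*x dx = 9;  ∫_0^1 9 dx = 9.
  Sum: 1/5 − 3/2 + 1 + 9 + 9 = 177/10.
  ∫_0^1 u'(x)^2 dx = ∫_0^1 (4*x^2 - 12*x + 9) dx. Term by term:
    ∫_0^1 4*x^2 dx = 4/3;  ∫_0^1 -12*x dx = -6;  ∫_0^1 9 dx = 9.
  Sum: 4/3 − 6 + 9 = 13/3.
Adding: ||u||_{H^1}^2 = 177/10 + 13/3 = 661/30.


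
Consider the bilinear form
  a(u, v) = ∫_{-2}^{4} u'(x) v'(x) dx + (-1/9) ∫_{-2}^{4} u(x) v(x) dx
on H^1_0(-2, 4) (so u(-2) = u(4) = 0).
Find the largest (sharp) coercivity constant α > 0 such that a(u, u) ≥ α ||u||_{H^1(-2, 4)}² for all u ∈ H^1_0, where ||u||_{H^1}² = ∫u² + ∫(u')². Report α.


α = (-4 + π^2)/(π^2 + 36)

Coercivity of a(·,·) on H^1_0(-2, 4) means a(u, u) ≥ α ||u||_{H^1}² for every u ∈ H^1_0.
The interval has length L = 6, and Poincaré/coercivity depend only on L. Here a(u, u) = ∫(u')² + (-1/9)·∫u².
Here c = -1/9 < 0 with |c| < (π/L)² = π^2/36, so coercivity still holds. The condition a(u,u) ≥ α||u||_{H^1}² reads (1−α)∫(u')² ≥ (α−c)∫u². Any admissible α is ≤ 1 (rapidly oscillating u have ∫u²/∫(u')² → 0), and α = 1 would force 0 ≥ (1−c)∫u², impossible since c < 1; so 1−α > 0. By the sharp Poincaré inequality on H^1_0 of an interval of length L, ∫(u')² ≥ (π/L)²∫u² with equality for the first sine mode sin(π(x−x₀)/L) (x₀ the left endpoint), so the inequality holds for all u iff (1−α)(π/L)² ≥ α − c, i.e. α ≤ ((π/L)² + c)/((π/L)² + 1) = (1 + c(L/π)²)/(1 + (L/π)²). (Direct route, valid since c ≤ 0: Poincaré gives c∫u² ≥ c(L/π)²∫(u')², so a(u,u) ≥ (1 + c(L/π)²)∫(u')², while ||u||_{H^1}² ≤ (1 + (L/π)²)∫(u')²; dividing yields the same α.) With (π/L)² = π^2/36 and c = -1/9, the largest admissible constant is α = ((π/L)² + c)/((π/L)² + 1).
Simplifying, α = (-4 + π^2)/(π^2 + 36).
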